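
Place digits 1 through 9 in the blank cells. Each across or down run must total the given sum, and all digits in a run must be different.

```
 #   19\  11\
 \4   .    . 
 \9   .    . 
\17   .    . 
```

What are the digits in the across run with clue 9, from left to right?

4 in 2 cells must be {1,3}; 17 in 2 cells must be {8,9}.
The 4 across and the 19 down share only 3, so R1C1 = 3.
R1C2 = 4 − 3 = 1 completes the 4 across.
Given what's placed, R2C1 must be 7 to fit the 9 across and 19 down.
R2C2 = 9 − 7 = 2 completes the 9 across.
R3C1 = 19 − 10 = 9 completes the 19 down.
R3C2 = 17 − 9 = 8 completes the 17 across.

7 2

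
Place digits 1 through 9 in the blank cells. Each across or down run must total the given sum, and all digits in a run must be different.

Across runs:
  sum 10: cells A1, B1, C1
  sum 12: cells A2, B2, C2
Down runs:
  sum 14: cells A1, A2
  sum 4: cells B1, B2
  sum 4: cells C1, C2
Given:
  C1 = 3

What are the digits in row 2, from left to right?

4 in 2 cells must be {1,3}.
B1 = 1: the only remaining digit allowed by both the 10 across and the 4 down.
B2 = 4 − 1 = 3 completes the 4 down.
C2 = 4 − 3 = 1 completes the 4 down.
A1 = 10 − 4 = 6 completes the 10 across.
A2 = 12 − 4 = 8 completes the 12 across.

8 3 1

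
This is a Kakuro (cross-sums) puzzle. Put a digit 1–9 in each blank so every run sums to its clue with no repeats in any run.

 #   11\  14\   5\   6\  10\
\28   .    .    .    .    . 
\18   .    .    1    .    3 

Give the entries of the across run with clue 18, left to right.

2 8 1 4 3

R1C3 = 5 − 1 = 4 completes the 5 down.
R1C5 = 10 − 3 = 7 completes the 10 down.
Nothing is forced directly, so branch on R1C4, whose candidates are 2 or 5. If R1C4 = 5: that forces R1C2 = 9, R2C2 = 5, after which R2C4 would have to be in {2,7} for the 18 across but in {1} for the 6 down — contradiction. So R1C4 = 2.
R2C4 = 6 − 2 = 4 completes the 6 down.
R2C2 = 8: the only remaining digit allowed by both the 18 across and the 14 down.
R1C2 = 14 − 8 = 6 completes the 14 down.
R2C1 = 18 − 16 = 2 completes the 18 across.
R1C1 = 28 − 19 = 9 completes the 28 across.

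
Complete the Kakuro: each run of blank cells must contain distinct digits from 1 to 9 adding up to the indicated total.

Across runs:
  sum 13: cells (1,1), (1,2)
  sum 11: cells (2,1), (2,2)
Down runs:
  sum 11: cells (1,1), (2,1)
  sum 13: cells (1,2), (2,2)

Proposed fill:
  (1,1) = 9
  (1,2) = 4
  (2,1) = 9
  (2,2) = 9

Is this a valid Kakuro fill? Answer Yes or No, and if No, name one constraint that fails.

No — the across run (2,1)–(2,2) sums to 18, not 11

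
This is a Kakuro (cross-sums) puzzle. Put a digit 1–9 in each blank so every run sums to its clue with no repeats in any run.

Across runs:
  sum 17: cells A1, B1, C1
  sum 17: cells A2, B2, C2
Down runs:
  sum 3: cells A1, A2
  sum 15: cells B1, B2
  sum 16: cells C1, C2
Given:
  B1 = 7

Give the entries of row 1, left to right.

3 in 2 cells must be {1,2}; 16 in 2 cells must be {7,9}.
Given what's placed, C1 must be 9 to fit the 17 across and 16 down.
B2 = 15 − 7 = 8 completes the 15 down.
C2 = 16 − 9 = 7 completes the 16 down.
A1 = 17 − 16 = 1 completes the 17 across.
A2 = 17 − 15 = 2 completes the 17 across.

1 7 9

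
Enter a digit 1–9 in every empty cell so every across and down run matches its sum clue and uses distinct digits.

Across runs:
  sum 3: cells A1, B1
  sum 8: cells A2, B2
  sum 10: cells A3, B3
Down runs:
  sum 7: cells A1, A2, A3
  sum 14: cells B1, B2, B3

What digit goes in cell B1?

1

3 in 2 cells must be {1,2}; 7 in 3 cells must be {1,2,4}.
Nothing is forced directly, so branch on A1, whose candidates are 1 or 2. If A1 = 1: that forces B1 = 2, A2 = 2, after which B2 would have to be in {6} for the 8 across but in {3,4,5,7,8,9} for the 14 down — contradiction. So A1 = 2.
B1 = 3 − 2 = 1 completes the 3 across.
Given what's placed, A2 must be 1 to fit the 8 across and 7 down.
B2 = 8 − 1 = 7 completes the 8 across.
A3 = 7 − 3 = 4 completes the 7 down.
B3 = 10 − 4 = 6 completes the 10 across.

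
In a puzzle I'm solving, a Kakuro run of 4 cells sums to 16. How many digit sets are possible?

8

4 distinct digits from 1–9 sum between 10 and 30.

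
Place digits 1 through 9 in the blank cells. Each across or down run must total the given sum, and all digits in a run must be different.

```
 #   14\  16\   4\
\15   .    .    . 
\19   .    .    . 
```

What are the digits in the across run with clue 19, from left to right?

9, 7, 3

16 in 2 cells must be {7,9}; 4 in 2 cells must be {1,3}.
The 19 across and the 4 down share only 3, so R2C3 = 3.
R1C3 = 4 − 3 = 1 completes the 4 down.
Given what's placed, R2C1 must be 9 to fit the 19 across and 14 down.
R2C2 = 19 − 12 = 7 completes the 19 across.
R1C1 = 14 − 9 = 5 completes the 14 down.
R1C2 = 15 − 6 = 9 completes the 15 across.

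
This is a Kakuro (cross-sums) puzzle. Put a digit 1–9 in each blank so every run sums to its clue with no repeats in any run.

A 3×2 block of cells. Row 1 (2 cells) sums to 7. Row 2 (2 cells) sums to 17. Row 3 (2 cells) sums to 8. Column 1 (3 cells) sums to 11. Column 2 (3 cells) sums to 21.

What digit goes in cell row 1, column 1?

2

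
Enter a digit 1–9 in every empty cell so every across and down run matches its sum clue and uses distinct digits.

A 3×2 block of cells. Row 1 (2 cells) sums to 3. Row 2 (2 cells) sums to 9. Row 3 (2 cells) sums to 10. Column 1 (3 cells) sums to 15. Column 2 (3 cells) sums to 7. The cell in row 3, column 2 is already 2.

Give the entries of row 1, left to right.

2 1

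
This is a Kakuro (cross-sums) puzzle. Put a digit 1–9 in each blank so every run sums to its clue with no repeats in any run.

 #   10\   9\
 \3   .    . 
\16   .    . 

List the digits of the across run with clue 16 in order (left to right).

9 7

3 in 2 cells must be {1,2}; 16 in 2 cells must be {7,9}.
The 16 across and the 9 down share only 7, so R2C2 = 7.
R1C2 = 9 − 7 = 2 completes the 9 down.
R2C1 = 16 − 7 = 9 completes the 16 across.
R1C1 = 3 − 2 = 1 completes the 3 across.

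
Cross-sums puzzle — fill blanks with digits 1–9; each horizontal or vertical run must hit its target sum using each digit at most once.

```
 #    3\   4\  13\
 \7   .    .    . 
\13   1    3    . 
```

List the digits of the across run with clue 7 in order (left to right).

2 1 4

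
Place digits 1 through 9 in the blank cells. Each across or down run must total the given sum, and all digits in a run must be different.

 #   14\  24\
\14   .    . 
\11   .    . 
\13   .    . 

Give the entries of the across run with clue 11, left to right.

3, 8

24 in 3 cells must be {7,8,9}.
Nothing is forced directly, so branch on R3C2, whose candidates are 7 or 8 or 9. If R3C2 = 8: that forces R1C2 = 9, R2C2 = 7, R3C1 = 5, after which R1C1 would have to be in {5} for the 14 across but in {1,2,3,6,7,8} for the 14 down — contradiction. If R3C2 = 9: that forces R1C2 = 8, R2C2 = 7, R3C1 = 4, after which R1C1 would have to be in {6} for the 14 across but in {1,2,3,7,8,9} for the 14 down — contradiction. So R3C2 = 7.
R3C1 = 13 − 7 = 6 completes the 13 across.
Given what's placed, R1C1 must be 5 to fit the 14 across and 14 down.
R1C2 = 14 − 5 = 9 completes the 14 across.
R2C1 = 14 − 11 = 3 completes the 14 down.
R2C2 = 11 − 3 = 8 completes the 11 across.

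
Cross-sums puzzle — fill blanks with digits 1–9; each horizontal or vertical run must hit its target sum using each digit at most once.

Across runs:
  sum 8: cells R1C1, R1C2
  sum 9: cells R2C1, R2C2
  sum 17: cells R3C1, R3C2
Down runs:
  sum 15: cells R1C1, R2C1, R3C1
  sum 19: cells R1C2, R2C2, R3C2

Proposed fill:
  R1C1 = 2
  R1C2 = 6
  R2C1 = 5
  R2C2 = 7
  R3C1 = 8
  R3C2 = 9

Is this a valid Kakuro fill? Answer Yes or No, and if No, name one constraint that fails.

No — the across run R2C1–R2C2 sums to 12, not 9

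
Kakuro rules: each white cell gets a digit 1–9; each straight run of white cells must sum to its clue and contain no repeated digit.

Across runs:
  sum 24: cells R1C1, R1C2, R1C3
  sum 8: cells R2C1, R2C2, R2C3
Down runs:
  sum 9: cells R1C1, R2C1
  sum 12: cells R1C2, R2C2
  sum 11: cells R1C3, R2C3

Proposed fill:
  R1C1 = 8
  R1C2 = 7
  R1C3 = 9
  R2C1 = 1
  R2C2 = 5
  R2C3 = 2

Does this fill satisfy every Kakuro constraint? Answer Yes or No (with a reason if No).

Across: 8+7+9=24; 1+5+2=8. Down: 8+1=9; 7+5=12; 9+2=11. No digit repeats within any run.

Yes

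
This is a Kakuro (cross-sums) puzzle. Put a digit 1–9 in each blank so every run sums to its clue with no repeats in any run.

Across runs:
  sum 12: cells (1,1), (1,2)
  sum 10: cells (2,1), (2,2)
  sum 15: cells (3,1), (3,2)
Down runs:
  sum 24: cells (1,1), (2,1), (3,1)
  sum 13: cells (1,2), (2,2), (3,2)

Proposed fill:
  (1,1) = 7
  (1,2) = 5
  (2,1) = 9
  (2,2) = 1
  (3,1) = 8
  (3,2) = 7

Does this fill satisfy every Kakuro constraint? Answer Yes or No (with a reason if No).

Across: 7+5=12; 9+1=10; 8+7=15. Down: 7+9+8=24; 5+1+7=13. No digit repeats within any run.

Yes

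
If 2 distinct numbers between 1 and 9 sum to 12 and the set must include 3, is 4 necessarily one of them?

No

The only way to make 12 from 2 distinct digits under that restriction is {3,9}, which does not contain 4.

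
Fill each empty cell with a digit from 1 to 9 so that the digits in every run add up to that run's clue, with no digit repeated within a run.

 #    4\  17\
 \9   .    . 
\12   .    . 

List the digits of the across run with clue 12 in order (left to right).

3, 9

4 in 2 cells must be {1,3}; 17 in 2 cells must be {8,9}.
The 9 across and the 17 down share only 8, so R1C2 = 8.
The 12 across and the 4 down share only 3, so R2C1 = 3.
R2C2 = 12 − 3 = 9 completes the 12 across.
R1C1 = 9 − 8 = 1 completes the 9 across.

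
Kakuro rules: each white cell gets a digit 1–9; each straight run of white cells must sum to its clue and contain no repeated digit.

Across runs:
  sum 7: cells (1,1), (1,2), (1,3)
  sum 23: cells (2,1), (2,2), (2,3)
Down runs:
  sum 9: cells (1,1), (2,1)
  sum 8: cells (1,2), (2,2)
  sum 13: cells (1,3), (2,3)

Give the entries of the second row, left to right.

8 6 9

7 in 3 cells must be {1,2,4}; 23 in 3 cells must be {6,8,9}.
The 7 across and the 13 down share only 4, so (1,3) = 4.
The 23 across and the 8 down share only 6, so (2,2) = 6.
(2,3) = 13 − 4 = 9 completes the 13 down.
(1,2) = 8 − 6 = 2 completes the 8 down.
(2,1) = 23 − 15 = 8 completes the 23 across.
(1,1) = 7 − 6 = 1 completes the 7 across.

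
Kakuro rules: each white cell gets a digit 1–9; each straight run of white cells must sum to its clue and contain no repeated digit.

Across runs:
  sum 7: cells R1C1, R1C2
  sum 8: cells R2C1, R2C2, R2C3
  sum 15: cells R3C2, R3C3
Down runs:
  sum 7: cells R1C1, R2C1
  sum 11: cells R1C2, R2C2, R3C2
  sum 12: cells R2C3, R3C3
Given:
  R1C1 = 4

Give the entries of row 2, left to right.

R1C2 = 7 − 4 = 3 completes the 7 across.
R2C1 = 7 − 4 = 3 completes the 7 down.
Given what's placed, R2C2 must be 1 to fit the 8 across and 11 down.
R2C3 = 8 − 4 = 4 completes the 8 across.
R3C2 = 11 − 4 = 7 completes the 11 down.
R3C3 = 15 − 7 = 8 completes the 15 across.

3 1 4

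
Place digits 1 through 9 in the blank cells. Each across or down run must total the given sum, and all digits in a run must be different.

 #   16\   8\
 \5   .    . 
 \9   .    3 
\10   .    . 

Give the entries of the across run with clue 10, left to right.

9 1

R2C1 = 9 − 3 = 6 completes the 9 across.
Nothing is forced directly, so branch on R1C2, whose candidates are 1 or 4. If R1C2 = 1: then R1C1 would have to be in {4} for the 5 across but in {1,2,3,7,8,9} for the 16 down — contradiction. So R1C2 = 4.
R1C1 = 5 − 4 = 1 completes the 5 across.
R3C1 = 16 − 7 = 9 completes the 16 down.
R3C2 = 10 − 9 = 1 completes the 10 across.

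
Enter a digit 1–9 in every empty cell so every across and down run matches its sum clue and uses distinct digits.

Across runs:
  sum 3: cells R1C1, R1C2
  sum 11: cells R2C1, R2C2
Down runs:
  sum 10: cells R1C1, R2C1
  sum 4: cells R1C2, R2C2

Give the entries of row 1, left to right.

3 in 2 cells must be {1,2}; 4 in 2 cells must be {1,3}.
The 3 across and the 4 down share only 1, so R1C2 = 1.
R2C2 = 4 − 1 = 3 completes the 4 down.
R1C1 = 3 − 1 = 2 completes the 3 across.
R2C1 = 11 − 3 = 8 completes the 11 across.

2 1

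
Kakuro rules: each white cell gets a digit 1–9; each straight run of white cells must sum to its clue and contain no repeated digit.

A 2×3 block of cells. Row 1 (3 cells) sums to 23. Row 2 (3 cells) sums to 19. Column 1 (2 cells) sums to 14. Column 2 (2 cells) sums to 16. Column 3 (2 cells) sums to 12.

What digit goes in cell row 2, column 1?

8

23 in 3 cells must be {6,8,9}; 16 in 2 cells must be {7,9}.
The 23 across and the 16 down share only 9, so (1,2) = 9.
Given what's placed, (1,3) must be 8 to fit the 23 across and 12 down.
(2,2) = 16 − 9 = 7 completes the 16 down.
(2,3) = 12 − 8 = 4 completes the 12 down.
(1,1) = 23 − 17 = 6 completes the 23 across.
(2,1) = 19 − 11 = 8 completes the 19 across.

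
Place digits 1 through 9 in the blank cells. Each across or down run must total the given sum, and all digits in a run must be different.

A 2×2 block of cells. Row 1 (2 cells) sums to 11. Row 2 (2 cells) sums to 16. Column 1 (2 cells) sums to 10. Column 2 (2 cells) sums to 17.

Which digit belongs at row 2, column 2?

16 in 2 cells must be {7,9}; 17 in 2 cells must be {8,9}.
The 16 across and the 17 down share only 9, so (2,2) = 9.
(1,2) = 17 − 9 = 8 completes the 17 down.
(2,1) = 16 − 9 = 7 completes the 16 across.
(1,1) = 11 − 8 = 3 completes the 11 across.

9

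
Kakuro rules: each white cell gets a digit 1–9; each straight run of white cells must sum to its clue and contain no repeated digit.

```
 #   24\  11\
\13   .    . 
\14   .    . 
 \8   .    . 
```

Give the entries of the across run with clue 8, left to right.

7 1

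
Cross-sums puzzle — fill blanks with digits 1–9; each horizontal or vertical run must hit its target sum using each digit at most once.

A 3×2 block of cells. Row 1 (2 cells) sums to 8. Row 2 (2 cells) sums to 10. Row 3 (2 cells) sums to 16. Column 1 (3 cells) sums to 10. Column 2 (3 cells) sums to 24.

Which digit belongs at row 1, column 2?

7

16 in 2 cells must be {7,9}; 24 in 3 cells must be {7,8,9}.
The 8 across and the 24 down share only 7, so (1,2) = 7.
The 16 across and the 10 down share only 7, so (3,1) = 7.
(3,2) = 16 − 7 = 9 completes the 16 across.
(1,1) = 8 − 7 = 1 completes the 8 across.
(2,1) = 10 − 8 = 2 completes the 10 down.
(2,2) = 10 − 2 = 8 completes the 10 across.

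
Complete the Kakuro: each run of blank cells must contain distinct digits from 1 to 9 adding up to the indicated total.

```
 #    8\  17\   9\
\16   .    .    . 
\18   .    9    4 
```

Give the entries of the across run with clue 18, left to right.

17 in 2 cells must be {8,9}.
R1C2 = 17 − 9 = 8 completes the 17 down.
R1C3 = 9 − 4 = 5 completes the 9 down.
R2C1 = 18 − 13 = 5 completes the 18 across.
R1C1 = 16 − 13 = 3 completes the 16 across.

5 9 4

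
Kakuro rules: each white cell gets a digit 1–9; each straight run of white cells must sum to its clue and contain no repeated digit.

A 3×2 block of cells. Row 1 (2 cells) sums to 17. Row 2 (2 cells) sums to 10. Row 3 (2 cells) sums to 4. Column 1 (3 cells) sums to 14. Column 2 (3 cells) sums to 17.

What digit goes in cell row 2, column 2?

6

17 in 2 cells must be {8,9}; 4 in 2 cells must be {1,3}.
Nothing is forced directly, so branch on (1,1), whose candidates are 8 or 9. If (1,1) = 8: that forces (1,2) = 9, (3,1) = 1, (3,2) = 3, after which (2,1) would have to be in {1,2,3,4,6,7,8,9} for the 10 across but in {5} for the 14 down — contradiction. So (1,1) = 9.
(1,2) = 17 − 9 = 8 completes the 17 across.
Given what's placed, (3,2) must be 3 to fit the 4 across and 17 down.
(2,2) = 17 − 11 = 6 completes the 17 down.
(3,1) = 4 − 3 = 1 completes the 4 across.
(2,1) = 10 − 6 = 4 completes the 10 across.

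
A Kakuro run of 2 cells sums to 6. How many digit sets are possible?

2 distinct digits from 1–9 sum between 3 and 17.
Enumerating: {1,5}, {2,4}.

2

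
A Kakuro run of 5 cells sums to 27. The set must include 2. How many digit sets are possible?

5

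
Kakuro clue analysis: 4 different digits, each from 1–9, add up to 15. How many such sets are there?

4 distinct digits from 1–9 sum between 10 and 30.
Enumerating: {1,2,3,9}, {1,2,4,8}, {1,2,5,7}, {1,3,4,7}, {1,3,5,6}, {2,3,4,6}.

6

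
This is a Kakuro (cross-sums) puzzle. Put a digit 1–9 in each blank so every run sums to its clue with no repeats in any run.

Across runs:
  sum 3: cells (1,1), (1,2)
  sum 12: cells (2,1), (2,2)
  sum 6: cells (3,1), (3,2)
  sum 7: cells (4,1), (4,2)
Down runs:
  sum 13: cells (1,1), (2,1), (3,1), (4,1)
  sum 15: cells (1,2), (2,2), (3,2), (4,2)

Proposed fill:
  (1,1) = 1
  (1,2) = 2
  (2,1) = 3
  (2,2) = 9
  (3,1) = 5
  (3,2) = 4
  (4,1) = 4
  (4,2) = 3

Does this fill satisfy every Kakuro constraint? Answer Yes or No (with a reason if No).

No — the down run (1,2)–(4,2) sums to 18, not 15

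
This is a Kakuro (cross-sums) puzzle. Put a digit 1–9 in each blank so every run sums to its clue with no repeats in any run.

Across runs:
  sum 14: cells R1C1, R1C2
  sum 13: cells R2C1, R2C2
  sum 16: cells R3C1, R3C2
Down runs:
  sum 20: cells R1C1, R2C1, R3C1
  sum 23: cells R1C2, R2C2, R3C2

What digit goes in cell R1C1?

8

16 in 2 cells must be {7,9}; 23 in 3 cells must be {6,8,9}.
The 16 across and the 23 down share only 9, so R3C2 = 9.
R3C1 = 16 − 9 = 7 completes the 16 across.
Nothing is forced directly, so branch on R1C2, whose candidates are 6 or 8. If R1C2 = 8: then R1C1 would have to be in {6} for the 14 across but in {4,5,8,9} for the 20 down — contradiction. So R1C2 = 6.
R1C1 = 14 − 6 = 8 completes the 14 across.
R2C1 = 20 − 15 = 5 completes the 20 down.
R2C2 = 13 − 5 = 8 completes the 13 across.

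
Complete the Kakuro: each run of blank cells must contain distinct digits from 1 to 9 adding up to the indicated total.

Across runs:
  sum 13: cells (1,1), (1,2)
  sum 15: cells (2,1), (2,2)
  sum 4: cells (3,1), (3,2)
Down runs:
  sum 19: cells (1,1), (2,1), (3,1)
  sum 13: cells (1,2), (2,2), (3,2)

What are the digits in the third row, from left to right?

3, 1

4 in 2 cells must be {1,3}.
The 4 across and the 19 down share only 3, so (3,1) = 3.
(3,2) = 4 − 3 = 1 completes the 4 across.
Nothing is forced directly, so branch on (1,1), whose candidates are 7 or 9. If (1,1) = 7: then (1,2) would have to be in {6} for the 13 across but in {3,4,5,7,8,9} for the 13 down — contradiction. So (1,1) = 9.
(1,2) = 13 − 9 = 4 completes the 13 across.
(2,1) = 19 − 12 = 7 completes the 19 down.
(2,2) = 15 − 7 = 8 completes the 15 across.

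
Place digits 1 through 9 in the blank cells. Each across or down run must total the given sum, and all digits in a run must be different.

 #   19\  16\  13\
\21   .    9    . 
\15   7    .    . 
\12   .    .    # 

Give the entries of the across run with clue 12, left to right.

8, 4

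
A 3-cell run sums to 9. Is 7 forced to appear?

Counterexample: {1,2,6} sums to 9 without using 7.

No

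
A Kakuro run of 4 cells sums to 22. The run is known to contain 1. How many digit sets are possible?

4 distinct digits from 1–9 sum between 10 and 30.
Keeping only sets containing 1.
Enumerating: {1,4,8,9}, {1,5,7,9}, {1,6,7,8}.

3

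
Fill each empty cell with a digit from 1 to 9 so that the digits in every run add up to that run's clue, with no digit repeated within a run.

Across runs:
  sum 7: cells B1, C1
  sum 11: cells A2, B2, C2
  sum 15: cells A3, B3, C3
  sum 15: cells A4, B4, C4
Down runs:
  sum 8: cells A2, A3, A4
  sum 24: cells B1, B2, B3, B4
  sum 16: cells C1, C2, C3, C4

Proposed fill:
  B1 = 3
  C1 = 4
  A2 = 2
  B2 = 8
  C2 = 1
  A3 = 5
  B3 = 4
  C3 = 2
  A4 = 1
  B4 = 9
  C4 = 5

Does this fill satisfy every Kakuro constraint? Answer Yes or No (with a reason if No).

No — the down run C1–C4 sums to 12, not 16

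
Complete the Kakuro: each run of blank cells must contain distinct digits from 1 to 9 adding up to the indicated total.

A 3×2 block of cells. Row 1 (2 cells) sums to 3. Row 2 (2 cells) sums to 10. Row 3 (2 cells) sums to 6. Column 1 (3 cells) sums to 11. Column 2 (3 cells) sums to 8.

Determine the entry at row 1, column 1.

2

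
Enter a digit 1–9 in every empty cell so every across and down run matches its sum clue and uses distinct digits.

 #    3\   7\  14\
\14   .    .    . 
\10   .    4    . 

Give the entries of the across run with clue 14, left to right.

2 3 9

3 in 2 cells must be {1,2}.
R1C2 = 7 − 4 = 3 completes the 7 down.
Given what's placed, R2C1 must be 1 to fit the 10 across and 3 down.
R2C3 = 10 − 5 = 5 completes the 10 across.
R1C1 = 3 − 1 = 2 completes the 3 down.
R1C3 = 14 − 5 = 9 completes the 14 across.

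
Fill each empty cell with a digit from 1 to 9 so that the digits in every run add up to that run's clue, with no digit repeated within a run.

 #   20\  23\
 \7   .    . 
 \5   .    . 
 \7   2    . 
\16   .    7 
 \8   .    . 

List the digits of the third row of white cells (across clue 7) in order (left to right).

2 5

16 in 2 cells must be {7,9}.
R3C2 = 7 − 2 = 5 completes the 7 across.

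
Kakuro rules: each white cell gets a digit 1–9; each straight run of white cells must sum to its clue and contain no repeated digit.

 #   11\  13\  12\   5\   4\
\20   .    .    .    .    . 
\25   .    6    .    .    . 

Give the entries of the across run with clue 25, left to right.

8 6 7 1 3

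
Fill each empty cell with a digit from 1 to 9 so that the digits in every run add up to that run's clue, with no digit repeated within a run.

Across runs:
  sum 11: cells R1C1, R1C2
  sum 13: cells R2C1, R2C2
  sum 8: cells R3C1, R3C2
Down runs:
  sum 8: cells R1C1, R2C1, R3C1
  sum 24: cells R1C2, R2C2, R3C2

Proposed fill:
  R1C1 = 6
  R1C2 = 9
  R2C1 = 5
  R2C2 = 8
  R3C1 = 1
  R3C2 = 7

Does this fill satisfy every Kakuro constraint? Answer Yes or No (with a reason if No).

No — the down run R1C1–R3C1 sums to 12, not 8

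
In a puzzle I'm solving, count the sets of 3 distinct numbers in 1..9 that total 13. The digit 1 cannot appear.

3 distinct digits from 1–9 sum between 6 and 24.
Dropping sets that contain 1.
Enumerating: {2,3,8}, {2,4,7}, {2,5,6}, {3,4,6}.

4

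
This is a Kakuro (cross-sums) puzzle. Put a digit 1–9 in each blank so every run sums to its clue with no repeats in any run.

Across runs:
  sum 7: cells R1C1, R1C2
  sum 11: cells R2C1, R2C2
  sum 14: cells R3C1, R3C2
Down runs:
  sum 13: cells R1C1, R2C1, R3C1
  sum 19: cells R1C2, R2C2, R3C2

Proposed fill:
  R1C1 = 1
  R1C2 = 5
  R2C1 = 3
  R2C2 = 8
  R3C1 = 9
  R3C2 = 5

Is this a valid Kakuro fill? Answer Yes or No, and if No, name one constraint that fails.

No — the down run R1C2–R3C2 sums to 18, not 19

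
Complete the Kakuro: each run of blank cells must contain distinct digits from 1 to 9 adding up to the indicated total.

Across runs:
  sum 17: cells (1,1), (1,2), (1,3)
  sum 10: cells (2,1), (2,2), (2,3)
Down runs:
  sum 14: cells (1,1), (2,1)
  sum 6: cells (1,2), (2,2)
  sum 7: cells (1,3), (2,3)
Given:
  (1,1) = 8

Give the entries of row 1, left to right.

8, 5, 4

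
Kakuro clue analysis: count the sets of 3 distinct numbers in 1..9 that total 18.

7

3 distinct digits from 1–9 sum between 6 and 24.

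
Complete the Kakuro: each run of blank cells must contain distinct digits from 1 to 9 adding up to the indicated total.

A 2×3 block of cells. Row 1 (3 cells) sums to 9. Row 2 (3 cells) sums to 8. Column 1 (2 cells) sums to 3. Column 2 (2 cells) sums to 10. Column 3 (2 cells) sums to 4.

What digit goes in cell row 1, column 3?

1

3 in 2 cells must be {1,2}; 4 in 2 cells must be {1,3}.
Nothing is forced directly, so branch on (1,3), whose candidates are 1 or 3. If (1,3) = 3: that forces (2,3) = 1, (2,1) = 2, after which (2,2) would have to be in {5} for the 8 across but in {1,2,3,4,6,7,8,9} for the 10 down — contradiction. So (1,3) = 1.
Given what's placed, (1,1) must be 2 to fit the 9 across and 3 down.
(1,2) = 9 − 3 = 6 completes the 9 across.
(2,1) = 3 − 2 = 1 completes the 3 down.
(2,2) = 10 − 6 = 4 completes the 10 down.
(2,3) = 8 − 5 = 3 completes the 8 across.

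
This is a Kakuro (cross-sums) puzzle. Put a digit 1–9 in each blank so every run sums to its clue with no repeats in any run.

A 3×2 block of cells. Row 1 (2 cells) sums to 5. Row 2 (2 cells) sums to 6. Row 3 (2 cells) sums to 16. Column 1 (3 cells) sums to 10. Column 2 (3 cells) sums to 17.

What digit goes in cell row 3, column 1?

7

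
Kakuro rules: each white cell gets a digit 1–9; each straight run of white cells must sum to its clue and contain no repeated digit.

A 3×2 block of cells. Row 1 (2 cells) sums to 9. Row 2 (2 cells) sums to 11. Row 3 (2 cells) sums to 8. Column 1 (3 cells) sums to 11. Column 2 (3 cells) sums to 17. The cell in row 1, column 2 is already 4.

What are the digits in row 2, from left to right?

4, 7

(1,1) = 9 − 4 = 5 completes the 9 across.
Given what's placed, (3,1) must be 2 to fit the 8 across and 11 down.
(3,2) = 8 − 2 = 6 completes the 8 across.
(2,1) = 11 − 7 = 4 completes the 11 down.
(2,2) = 11 − 4 = 7 completes the 11 across.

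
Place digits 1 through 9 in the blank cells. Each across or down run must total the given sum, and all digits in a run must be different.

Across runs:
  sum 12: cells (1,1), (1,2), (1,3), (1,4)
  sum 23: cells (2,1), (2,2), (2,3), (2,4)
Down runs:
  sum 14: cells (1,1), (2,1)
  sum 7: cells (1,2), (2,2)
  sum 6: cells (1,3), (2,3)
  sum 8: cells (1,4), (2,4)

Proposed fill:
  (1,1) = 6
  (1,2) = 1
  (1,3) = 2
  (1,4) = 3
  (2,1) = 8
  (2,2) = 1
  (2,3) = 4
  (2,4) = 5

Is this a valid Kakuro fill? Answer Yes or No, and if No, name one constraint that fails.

No — the down run (1,2)–(2,2) sums to 2, not 7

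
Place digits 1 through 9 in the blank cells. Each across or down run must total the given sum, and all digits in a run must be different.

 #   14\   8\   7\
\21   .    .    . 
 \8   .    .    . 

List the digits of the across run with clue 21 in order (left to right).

9 7 5

The 8 across and the 14 down share only 5, so R2C1 = 5.
R1C1 = 14 − 5 = 9 completes the 14 down.
Nothing is forced directly, so branch on R1C2, whose candidates are 5 or 7. If R1C2 = 5: then R1C3 would have to be in {7} for the 21 across but in {1,2,3,4,5,6} for the 7 down — contradiction. So R1C2 = 7.
R1C3 = 21 − 16 = 5 completes the 21 across.
R2C2 = 8 − 7 = 1 completes the 8 down.
R2C3 = 8 − 6 = 2 completes the 8 across.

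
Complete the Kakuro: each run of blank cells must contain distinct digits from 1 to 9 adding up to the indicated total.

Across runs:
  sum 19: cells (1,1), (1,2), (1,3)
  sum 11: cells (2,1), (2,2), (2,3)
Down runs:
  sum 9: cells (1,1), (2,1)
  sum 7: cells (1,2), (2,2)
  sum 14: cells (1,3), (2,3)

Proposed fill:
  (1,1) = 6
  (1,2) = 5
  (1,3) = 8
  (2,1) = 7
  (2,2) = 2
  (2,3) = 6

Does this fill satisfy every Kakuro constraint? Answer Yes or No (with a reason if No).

No — the down run (1,1)–(2,1) sums to 13, not 9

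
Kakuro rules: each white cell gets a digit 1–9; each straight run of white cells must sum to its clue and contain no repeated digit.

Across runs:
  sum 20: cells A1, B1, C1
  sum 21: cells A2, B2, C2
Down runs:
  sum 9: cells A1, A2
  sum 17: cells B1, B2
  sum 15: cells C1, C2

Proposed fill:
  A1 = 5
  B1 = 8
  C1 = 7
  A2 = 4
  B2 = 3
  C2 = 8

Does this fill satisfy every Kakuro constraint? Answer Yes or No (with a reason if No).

No — the down run B1–B2 sums to 11, not 17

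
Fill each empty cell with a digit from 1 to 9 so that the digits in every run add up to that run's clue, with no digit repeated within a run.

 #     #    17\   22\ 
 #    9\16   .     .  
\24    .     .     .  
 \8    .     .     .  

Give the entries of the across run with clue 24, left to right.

7 9 8

16 in 2 cells must be {7,9}; 24 in 3 cells must be {7,8,9}.
Only 5 fits R3C3 under both its across sum 8 and down sum 22.
Given what's placed, R1C3 must be 9 to fit the 16 across and 22 down.
R2C3 = 22 − 14 = 8 completes the 22 down.
R1C2 = 16 − 9 = 7 completes the 16 across.
R2C1 = 7: the only remaining digit allowed by both the 24 across and the 9 down.
R2C2 = 24 − 15 = 9 completes the 24 across.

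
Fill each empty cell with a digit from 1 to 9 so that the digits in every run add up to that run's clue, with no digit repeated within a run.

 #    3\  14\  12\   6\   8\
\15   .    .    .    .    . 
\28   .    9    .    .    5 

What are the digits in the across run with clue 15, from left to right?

1, 5, 4, 2, 3

15 in 5 cells must be {1,2,3,4,5}; 3 in 2 cells must be {1,2}.
R1C2 = 14 − 9 = 5 completes the 14 down.
R1C5 = 8 − 5 = 3 completes the 8 down.
R1C3 = 4: the only remaining digit allowed by both the 15 across and the 12 down.
R2C3 = 12 − 4 = 8 completes the 12 down.
Given what's placed, R2C1 must be 2 to fit the 28 across and 3 down.
R2C4 = 28 − 24 = 4 completes the 28 across.
R1C1 = 3 − 2 = 1 completes the 3 down.
R1C4 = 15 − 13 = 2 completes the 15 across.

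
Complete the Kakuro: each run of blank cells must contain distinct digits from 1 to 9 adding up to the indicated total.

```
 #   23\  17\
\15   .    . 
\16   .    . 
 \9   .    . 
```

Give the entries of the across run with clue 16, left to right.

9 7

16 in 2 cells must be {7,9}; 23 in 3 cells must be {6,8,9}.
The 16 across and the 23 down share only 9, so R2C1 = 9.
R2C2 = 16 − 9 = 7 completes the 16 across.
Nothing is forced directly, so branch on R1C1, whose candidates are 6 or 8. If R1C1 = 8: then R1C2 would have to be in {7} for the 15 across but in {1,2,4,6,8,9} for the 17 down — contradiction. So R1C1 = 6.
R1C2 = 15 − 6 = 9 completes the 15 across.
R3C1 = 23 − 15 = 8 completes the 23 down.
R3C2 = 9 − 8 = 1 completes the 9 across.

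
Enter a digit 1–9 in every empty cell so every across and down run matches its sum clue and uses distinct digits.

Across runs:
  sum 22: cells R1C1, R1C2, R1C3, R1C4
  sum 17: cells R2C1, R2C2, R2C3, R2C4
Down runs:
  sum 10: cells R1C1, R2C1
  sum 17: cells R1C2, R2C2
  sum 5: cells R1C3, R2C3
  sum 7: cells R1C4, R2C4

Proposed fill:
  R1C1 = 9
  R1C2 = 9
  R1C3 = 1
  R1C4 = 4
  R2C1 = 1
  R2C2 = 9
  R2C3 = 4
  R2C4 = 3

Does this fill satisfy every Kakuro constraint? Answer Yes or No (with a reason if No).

No — the across run R1C1–R1C4 sums to 23, not 22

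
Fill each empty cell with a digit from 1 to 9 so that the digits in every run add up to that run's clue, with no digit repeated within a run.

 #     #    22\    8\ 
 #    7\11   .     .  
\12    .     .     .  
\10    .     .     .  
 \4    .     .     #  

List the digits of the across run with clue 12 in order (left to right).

2 6 4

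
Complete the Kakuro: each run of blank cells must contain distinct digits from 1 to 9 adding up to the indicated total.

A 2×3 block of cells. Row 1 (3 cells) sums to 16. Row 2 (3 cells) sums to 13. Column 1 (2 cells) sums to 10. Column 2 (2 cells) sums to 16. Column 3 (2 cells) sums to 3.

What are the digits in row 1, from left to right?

6 9 1

16 in 2 cells must be {7,9}; 3 in 2 cells must be {1,2}.
Nothing is forced directly, so branch on (1,2), whose candidates are 7 or 9. If (1,2) = 7: that forces (1,3) = 1, (2,2) = 9, after which (2,3) would have to be in {1,3} for the 13 across but in {2} for the 3 down — contradiction. So (1,2) = 9.
(2,2) = 16 − 9 = 7 completes the 16 down.
Nothing is forced directly, so branch on (1,3), whose candidates are 1 or 2. If (1,3) = 2: then (1,1) would have to be in {5} for the 16 across but in {1,2,3,4,6,7,8,9} for the 10 down — contradiction. So (1,3) = 1.
(1,1) = 16 − 10 = 6 completes the 16 across.
(2,1) = 10 − 6 = 4 completes the 10 down.
(2,3) = 13 − 11 = 2 completes the 13 across.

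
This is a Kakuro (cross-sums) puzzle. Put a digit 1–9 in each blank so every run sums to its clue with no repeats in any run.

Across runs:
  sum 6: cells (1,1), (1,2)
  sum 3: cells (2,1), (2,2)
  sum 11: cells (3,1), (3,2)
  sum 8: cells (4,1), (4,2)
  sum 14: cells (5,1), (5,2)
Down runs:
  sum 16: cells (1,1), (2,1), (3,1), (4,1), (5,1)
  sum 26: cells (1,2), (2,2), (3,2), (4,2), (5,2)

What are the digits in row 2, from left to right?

1 2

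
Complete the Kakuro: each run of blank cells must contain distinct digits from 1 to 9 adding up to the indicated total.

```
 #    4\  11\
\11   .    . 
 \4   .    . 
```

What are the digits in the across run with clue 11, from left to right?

4 in 2 cells must be {1,3}.
The 11 across and the 4 down share only 3, so R1C1 = 3.
R1C2 = 11 − 3 = 8 completes the 11 across.
R2C1 = 4 − 3 = 1 completes the 4 down.
R2C2 = 4 − 1 = 3 completes the 4 across.

3 8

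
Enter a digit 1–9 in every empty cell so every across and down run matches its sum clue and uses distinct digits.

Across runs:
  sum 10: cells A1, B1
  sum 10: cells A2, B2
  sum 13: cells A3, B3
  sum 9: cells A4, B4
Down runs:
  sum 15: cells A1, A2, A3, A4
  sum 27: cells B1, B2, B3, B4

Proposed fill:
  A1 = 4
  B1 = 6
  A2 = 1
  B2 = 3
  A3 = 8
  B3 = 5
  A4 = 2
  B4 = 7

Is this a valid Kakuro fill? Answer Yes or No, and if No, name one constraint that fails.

No — the down run B1–B4 sums to 21, not 27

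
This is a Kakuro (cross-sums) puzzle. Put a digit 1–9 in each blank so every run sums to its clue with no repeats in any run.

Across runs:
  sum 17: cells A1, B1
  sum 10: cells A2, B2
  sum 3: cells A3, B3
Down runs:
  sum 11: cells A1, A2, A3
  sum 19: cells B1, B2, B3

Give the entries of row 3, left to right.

17 in 2 cells must be {8,9}; 3 in 2 cells must be {1,2}.
The 17 across and the 11 down share only 8, so A1 = 8.
B1 = 17 − 8 = 9 completes the 17 across.
Given what's placed, B3 must be 2 to fit the 3 across and 19 down.
B2 = 19 − 11 = 8 completes the 19 down.
A3 = 3 − 2 = 1 completes the 3 across.
A2 = 10 − 8 = 2 completes the 10 across.

1, 2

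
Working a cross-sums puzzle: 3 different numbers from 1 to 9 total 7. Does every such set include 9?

The only way to make 7 from 3 distinct digits is {1,2,4}, which does not contain 9.

No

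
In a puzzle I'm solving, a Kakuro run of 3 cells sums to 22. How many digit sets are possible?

3 distinct digits from 1–9 sum between 6 and 24.
Enumerating: {5,8,9}, {6,7,9}.

2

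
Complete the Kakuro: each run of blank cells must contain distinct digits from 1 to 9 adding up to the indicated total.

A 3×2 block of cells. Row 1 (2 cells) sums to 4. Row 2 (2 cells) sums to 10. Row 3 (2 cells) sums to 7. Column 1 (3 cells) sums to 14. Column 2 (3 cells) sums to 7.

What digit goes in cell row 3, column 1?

5

4 in 2 cells must be {1,3}; 7 in 3 cells must be {1,2,4}.
The 4 across and the 7 down share only 1, so (1,2) = 1.
(1,1) = 4 − 1 = 3 completes the 4 across.
Nothing is forced directly, so branch on (2,2), whose candidates are 2 or 4. If (2,2) = 2: then (2,1) would have to be in {8} for the 10 across but in {2,4,5,6,7,9} for the 14 down — contradiction. So (2,2) = 4.
(2,1) = 10 − 4 = 6 completes the 10 across.
(3,1) = 14 − 9 = 5 completes the 14 down.
(3,2) = 7 − 5 = 2 completes the 7 across.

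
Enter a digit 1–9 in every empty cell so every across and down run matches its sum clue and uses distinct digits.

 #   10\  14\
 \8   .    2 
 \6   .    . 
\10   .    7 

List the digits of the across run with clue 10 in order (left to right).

R1C1 = 8 − 2 = 6 completes the 8 across.
Given what's placed, R2C1 must be 1 to fit the 6 across and 10 down.
R2C2 = 6 − 1 = 5 completes the 6 across.
R3C1 = 10 − 7 = 3 completes the 10 across.

3 7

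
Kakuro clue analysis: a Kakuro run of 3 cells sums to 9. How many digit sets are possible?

3 distinct digits from 1–9 sum between 6 and 24.
Enumerating: {1,2,6}, {1,3,5}, {2,3,4}.

3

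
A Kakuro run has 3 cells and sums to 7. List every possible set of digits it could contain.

3 distinct digits from 1–9 sum between 6 and 24.
Only one set works: {1,2,4}.

{1,2,4}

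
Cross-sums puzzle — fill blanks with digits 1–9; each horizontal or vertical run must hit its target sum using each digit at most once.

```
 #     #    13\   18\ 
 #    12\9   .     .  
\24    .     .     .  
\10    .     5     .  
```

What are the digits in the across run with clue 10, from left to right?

24 in 3 cells must be {7,8,9}.
R2C2 = 7: the only remaining digit allowed by both the 24 across and the 13 down.
R1C2 = 13 − 12 = 1 completes the 13 down.
R1C3 = 9 − 1 = 8 completes the 9 across.
Given what's placed, R2C3 must be 9 to fit the 24 across and 18 down.
R3C3 = 18 − 17 = 1 completes the 18 down.
R2C1 = 24 − 16 = 8 completes the 24 across.
R3C1 = 10 − 6 = 4 completes the 10 across.

4, 5, 1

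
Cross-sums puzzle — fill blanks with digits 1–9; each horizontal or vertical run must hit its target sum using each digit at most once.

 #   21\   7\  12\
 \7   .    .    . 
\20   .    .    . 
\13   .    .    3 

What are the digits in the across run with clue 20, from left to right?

9 4 7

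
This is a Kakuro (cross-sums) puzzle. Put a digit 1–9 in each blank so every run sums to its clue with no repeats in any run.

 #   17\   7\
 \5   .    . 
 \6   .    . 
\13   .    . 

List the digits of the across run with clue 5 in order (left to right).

7 in 3 cells must be {1,2,4}.
The 13 across and the 7 down share only 4, so R3C2 = 4.
R3C1 = 13 − 4 = 9 completes the 13 across.
Nothing is forced directly, so branch on R1C2, whose candidates are 1 or 2. If R1C2 = 1: then R1C1 would have to be in {4} for the 5 across but in {1,2,3,5,6,7} for the 17 down — contradiction. So R1C2 = 2.
R1C1 = 5 − 2 = 3 completes the 5 across.
R2C1 = 17 − 12 = 5 completes the 17 down.
R2C2 = 6 − 5 = 1 completes the 6 across.

3 2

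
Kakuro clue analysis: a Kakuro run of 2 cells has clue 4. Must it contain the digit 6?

No

The only way to make 4 from 2 distinct digits is {1,3}, which does not contain 6.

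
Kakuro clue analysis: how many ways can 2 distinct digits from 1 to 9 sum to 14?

2

2 distinct digits from 1–9 sum between 3 and 17.
Enumerating: {5,9}, {6,8}.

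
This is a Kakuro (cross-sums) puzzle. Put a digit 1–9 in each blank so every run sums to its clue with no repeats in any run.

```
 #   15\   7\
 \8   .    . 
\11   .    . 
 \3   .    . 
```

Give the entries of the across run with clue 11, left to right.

7, 4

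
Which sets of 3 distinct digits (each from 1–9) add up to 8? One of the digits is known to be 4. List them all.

{1,3,4}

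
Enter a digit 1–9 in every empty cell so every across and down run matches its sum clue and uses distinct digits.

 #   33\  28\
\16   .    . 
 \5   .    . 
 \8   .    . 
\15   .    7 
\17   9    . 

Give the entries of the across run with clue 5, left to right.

4 1

16 in 2 cells must be {7,9}; 17 in 2 cells must be {8,9}.
Given what's placed, R1C1 must be 7 to fit the 16 across and 33 down.
R1C2 = 16 − 7 = 9 completes the 16 across.
R4C1 = 15 − 7 = 8 completes the 15 across.
R5C2 = 17 − 9 = 8 completes the 17 across.
No cell is forced outright now. R2C1 can only be 3 or 4 (the digits allowed by both its 5 across and its 33 down). If R2C1 = 3: then R2C2 would have to be in {2} for the 5 across but in {1,3} for the 28 down — contradiction. So R2C1 = 4.
R2C2 = 5 − 4 = 1 completes the 5 across.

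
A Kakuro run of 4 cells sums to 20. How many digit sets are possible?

12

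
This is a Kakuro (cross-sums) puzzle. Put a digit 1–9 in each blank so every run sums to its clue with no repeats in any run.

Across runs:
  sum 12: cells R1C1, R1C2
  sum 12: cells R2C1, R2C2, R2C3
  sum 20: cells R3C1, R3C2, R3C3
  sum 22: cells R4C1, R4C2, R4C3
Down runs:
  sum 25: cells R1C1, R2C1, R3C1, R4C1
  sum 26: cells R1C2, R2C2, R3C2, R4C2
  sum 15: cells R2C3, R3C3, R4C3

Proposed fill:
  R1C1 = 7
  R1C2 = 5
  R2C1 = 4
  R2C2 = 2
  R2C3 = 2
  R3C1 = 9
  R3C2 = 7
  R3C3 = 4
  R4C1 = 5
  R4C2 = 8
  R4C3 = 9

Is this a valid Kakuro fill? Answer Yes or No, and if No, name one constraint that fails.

No — the across run R2C1–R2C3 sums to 8, not 12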